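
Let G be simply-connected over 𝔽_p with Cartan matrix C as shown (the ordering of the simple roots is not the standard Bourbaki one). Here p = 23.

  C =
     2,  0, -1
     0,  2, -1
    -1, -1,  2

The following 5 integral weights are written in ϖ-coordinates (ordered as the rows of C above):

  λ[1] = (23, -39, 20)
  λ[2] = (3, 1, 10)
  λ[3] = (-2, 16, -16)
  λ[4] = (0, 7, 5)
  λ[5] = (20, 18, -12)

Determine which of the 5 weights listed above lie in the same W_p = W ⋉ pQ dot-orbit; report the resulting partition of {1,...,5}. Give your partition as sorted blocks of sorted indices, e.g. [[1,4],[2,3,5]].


Type A_3, rank 3, |W|=24; reorder rows/cols to standard.

Alcove-folded reps (p=23, 5 weights, presented ϖ-order):

    [1] (15, 1, 1)
    [2] (4, 2, 11)
    [3] (15, 1, 1)
    [4] (1, 8, 6)
    [5] (4, 2, 11)

The 5 indices split into 3 linkage classes (same alcove rep ⇔ same W_23-dot-orbit):

[[1, 3], [2, 5], [4]]


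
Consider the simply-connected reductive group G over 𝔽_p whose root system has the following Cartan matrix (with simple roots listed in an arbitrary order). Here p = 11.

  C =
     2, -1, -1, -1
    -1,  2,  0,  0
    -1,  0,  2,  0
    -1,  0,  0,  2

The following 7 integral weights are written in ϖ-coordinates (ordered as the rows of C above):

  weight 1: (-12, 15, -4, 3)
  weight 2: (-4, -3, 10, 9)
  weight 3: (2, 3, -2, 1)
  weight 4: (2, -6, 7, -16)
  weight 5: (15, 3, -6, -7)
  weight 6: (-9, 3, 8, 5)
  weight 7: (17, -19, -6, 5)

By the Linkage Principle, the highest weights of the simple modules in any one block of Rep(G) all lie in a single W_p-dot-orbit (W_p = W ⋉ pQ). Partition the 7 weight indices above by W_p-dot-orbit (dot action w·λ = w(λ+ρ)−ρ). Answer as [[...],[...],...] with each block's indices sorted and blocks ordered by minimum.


Root system D_4: the 4×4 matrix C matches after relabeling.

Each λ_j+ρ reduced to Ā_11; 4-tuples below use C's row order:

  [1] (3, 2, 1, 0) · [2] (3, 2, 1, 0) · [3] (2, 4, 1, 2) · [4] (3, 2, 1, 0) · [5] (3, 2, 1, 0) · [6] (2, 4, 1, 2) · [7] (3, 2, 1, 0)

Grouping the 7 weights by Ā_11-representative: 2 linkage classes.

[[1, 2, 4, 5, 7], [3, 6]]


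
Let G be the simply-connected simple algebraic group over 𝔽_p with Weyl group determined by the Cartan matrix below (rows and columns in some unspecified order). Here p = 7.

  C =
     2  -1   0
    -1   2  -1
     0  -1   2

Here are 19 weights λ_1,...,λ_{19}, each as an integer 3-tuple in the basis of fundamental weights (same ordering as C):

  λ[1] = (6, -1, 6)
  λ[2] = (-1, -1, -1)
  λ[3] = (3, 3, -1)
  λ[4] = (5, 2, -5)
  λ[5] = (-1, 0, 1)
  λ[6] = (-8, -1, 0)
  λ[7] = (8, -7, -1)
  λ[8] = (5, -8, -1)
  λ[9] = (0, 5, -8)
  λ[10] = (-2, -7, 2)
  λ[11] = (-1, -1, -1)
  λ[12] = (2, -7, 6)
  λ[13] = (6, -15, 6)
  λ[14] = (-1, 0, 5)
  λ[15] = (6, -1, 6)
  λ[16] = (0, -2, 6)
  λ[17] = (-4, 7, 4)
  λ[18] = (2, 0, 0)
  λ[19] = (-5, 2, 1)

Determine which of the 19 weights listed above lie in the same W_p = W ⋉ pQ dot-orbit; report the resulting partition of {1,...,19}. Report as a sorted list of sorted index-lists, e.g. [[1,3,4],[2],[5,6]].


A_3 Cartan matrix, 3 simple roots permuted; ρ=(1,1,1).

Alcove-folded reps (p=7, 19 weights, presented ϖ-order):

  λ_1+ρ ↦ (0, 0, 0) · λ_2+ρ ↦ (0, 0, 0) · λ_3+ρ ↦ (3, 3, 1) · λ_4+ρ ↦ (3, 1, 1) · λ_5+ρ ↦ (0, 1, 2) · λ_6+ρ ↦ (0, 1, 6) · λ_7+ρ ↦ (1, 0, 4) · λ_8+ρ ↦ (0, 1, 6) · λ_9+ρ ↦ (0, 1, 6) · λ_10+ρ ↦ (3, 3, 1) · λ_11+ρ ↦ (0, 0, 0) · λ_12+ρ ↦ (3, 3, 1) · λ_13+ρ ↦ (0, 0, 0) · λ_14+ρ ↦ (0, 1, 6) · λ_15+ρ ↦ (0, 0, 0) · λ_16+ρ ↦ (0, 1, 6) · λ_17+ρ ↦ (3, 1, 1) · λ_18+ρ ↦ (3, 1, 1) · λ_19+ρ ↦ (3, 1, 1)

The 19 indices split into 6 linkage classes (same alcove rep ⇔ same W_7-dot-orbit):

[[1, 2, 11, 13, 15], [3, 10, 12], [4, 17, 18, 19], [5], [6, 8, 9, 14, 16], [7]]


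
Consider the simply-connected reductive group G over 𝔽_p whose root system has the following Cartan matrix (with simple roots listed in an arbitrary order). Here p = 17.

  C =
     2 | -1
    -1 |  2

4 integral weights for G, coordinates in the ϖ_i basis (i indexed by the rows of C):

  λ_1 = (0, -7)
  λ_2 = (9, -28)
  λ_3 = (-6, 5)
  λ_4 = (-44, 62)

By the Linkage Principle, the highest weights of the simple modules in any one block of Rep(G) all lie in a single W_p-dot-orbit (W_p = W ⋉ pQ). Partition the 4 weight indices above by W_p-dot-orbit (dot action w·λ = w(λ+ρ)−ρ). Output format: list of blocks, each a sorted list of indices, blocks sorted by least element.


Root system A_2: the 2×2 matrix C matches after relabeling.

W_17-reps of the 4 weights in Ā_17 (same 2-coord order as C):

  λ_1+ρ ↦ (5, 1)
  λ_2+ρ ↦ (7, 0)
  λ_3+ρ ↦ (5, 1)
  λ_4+ρ ↦ (5, 9)

Linkage partition of the 4 weights (3 classes, p=17):

[[1, 3], [2], [4]]


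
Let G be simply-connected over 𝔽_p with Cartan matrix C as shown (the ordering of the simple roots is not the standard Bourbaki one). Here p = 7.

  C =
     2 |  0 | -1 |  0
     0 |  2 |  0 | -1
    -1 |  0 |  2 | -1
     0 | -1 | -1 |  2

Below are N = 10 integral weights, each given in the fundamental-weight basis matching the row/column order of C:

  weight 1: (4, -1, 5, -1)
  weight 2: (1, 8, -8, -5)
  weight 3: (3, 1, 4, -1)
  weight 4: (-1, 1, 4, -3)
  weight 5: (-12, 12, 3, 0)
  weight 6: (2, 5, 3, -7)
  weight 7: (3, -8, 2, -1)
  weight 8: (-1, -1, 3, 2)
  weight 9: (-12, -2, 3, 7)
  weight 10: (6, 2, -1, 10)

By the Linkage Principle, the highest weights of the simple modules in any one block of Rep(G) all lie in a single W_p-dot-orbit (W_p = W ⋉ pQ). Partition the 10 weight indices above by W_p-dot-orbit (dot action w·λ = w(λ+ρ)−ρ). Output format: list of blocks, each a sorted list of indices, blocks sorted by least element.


Dynkin diagram of C (from the 6 off-diagonal −1 entries): A_4.

W_7-reps of the 10 weights in Ā_7 (same 4-coord order as C):

    λ_1 → (1, 0, 2, 4)
    λ_2 → (0, 0, 3, 2)
    λ_3 → (0, 0, 3, 2)
    λ_4 → (0, 0, 3, 2)
    λ_5 → (1, 0, 2, 4)
    λ_6 → (1, 0, 2, 4)
    λ_7 → (0, 0, 4, 3)
    λ_8 → (0, 0, 4, 3)
    λ_9 → (1, 0, 2, 4)
    λ_10 → (0, 0, 4, 3)

These 10 weights hit 3 W_7-dot-orbits; sizes (4, 3, 3):

[[1, 5, 6, 9], [2, 3, 4], [7, 8, 10]]


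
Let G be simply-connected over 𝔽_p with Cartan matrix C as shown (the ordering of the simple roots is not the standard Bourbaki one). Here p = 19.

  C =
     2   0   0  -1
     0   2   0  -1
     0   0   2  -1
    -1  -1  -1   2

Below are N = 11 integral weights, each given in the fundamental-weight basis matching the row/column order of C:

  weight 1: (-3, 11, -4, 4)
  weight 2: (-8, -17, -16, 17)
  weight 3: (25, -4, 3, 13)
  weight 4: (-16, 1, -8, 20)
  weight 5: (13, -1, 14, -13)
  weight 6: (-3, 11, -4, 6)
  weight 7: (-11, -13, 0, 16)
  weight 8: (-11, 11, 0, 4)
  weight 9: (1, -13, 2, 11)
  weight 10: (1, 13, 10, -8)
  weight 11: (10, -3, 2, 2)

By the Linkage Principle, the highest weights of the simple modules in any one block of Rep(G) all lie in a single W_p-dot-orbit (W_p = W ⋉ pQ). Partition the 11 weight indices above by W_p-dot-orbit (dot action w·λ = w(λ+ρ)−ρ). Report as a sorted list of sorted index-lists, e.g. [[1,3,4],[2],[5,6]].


C ↔ D_4 under row/col permutation; |W(D_4)| = 192.

Alcove-folded reps (p=19, 11 weights, presented ϖ-order):

    λ_1+ρ ↦ (2, 12, 3, 0)
    λ_2+ρ ↦ (11, 2, 3, 1)
    λ_3+ρ ↦ (11, 2, 3, 1)
    λ_4+ρ ↦ (11, 2, 3, 1)
    λ_5+ρ ↦ (2, 12, 3, 0)
    λ_6+ρ ↦ (2, 12, 3, 0)
    λ_7+ρ ↦ (5, 7, 4, 1)
    λ_8+ρ ↦ (5, 7, 4, 1)
    λ_9+ρ ↦ (2, 12, 3, 0)
    λ_10+ρ ↦ (5, 7, 4, 1)
    λ_11+ρ ↦ (11, 2, 3, 1)

Linkage partition of the 11 weights (3 classes, p=19):

[[1, 5, 6, 9], [2, 3, 4, 11], [7, 8, 10]]


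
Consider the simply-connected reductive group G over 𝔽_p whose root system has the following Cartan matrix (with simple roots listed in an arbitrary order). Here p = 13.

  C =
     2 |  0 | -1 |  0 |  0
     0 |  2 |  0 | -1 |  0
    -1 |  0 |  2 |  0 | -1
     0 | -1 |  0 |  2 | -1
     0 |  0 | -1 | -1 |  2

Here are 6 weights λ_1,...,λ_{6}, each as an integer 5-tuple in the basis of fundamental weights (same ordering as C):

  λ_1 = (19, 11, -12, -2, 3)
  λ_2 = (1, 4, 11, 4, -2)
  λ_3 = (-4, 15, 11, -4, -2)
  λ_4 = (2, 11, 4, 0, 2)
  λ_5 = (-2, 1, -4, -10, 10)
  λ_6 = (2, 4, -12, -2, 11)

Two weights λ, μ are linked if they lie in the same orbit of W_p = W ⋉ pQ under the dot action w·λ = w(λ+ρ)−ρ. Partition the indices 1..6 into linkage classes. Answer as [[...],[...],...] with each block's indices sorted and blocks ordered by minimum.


Type A_5, rank 5, |W|=720; reorder rows/cols to standard.

Ā_13 reps of the 6 weights (A_5, coords as presented):

    λ_1 → (2, 7, 1, 0, 1)
    λ_2 → (5, 1, 3, 1, 0)
    λ_3 → (5, 1, 3, 1, 0)
    λ_4 → (5, 1, 3, 1, 0)
    λ_5 → (2, 7, 1, 0, 1)
    λ_6 → (5, 1, 3, 1, 0)

2 distinct reps among the 6 weights ⇒ 2 W_13-linkage classes:

[[1, 5], [2, 3, 4, 6]]


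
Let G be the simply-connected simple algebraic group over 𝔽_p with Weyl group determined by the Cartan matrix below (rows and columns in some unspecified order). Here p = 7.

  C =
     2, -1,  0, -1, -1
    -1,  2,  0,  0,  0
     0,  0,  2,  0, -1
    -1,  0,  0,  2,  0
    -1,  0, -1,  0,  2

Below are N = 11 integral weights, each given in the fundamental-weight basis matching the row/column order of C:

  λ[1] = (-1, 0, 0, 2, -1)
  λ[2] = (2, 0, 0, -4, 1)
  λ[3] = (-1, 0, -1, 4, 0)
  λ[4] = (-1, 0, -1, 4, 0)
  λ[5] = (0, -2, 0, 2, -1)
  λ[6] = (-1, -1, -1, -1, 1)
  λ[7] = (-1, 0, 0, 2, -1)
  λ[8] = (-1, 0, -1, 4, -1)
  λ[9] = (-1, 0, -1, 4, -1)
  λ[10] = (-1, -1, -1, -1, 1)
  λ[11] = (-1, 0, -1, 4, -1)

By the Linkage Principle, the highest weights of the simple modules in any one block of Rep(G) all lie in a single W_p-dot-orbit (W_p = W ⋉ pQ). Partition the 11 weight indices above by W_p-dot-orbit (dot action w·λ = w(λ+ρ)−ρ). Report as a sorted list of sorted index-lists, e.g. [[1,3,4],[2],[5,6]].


D_5 Cartan matrix, 5 simple roots permuted; ρ=(1,1,1,1,1).

Folding the 11 weights λ_j+ρ into Ā_7 (reps in the given 5-coord order):

    λ_1+ρ ↦ (0, 1, 1, 3, 0)
    λ_2+ρ ↦ (0, 1, 1, 3, 0)
    λ_3+ρ ↦ (0, 1, 0, 5, 0)
    λ_4+ρ ↦ (0, 1, 0, 5, 0)
    λ_5+ρ ↦ (0, 1, 1, 3, 0)
    λ_6+ρ ↦ (0, 0, 0, 0, 2)
    λ_7+ρ ↦ (0, 1, 1, 3, 0)
    λ_8+ρ ↦ (0, 1, 0, 5, 0)
    λ_9+ρ ↦ (0, 1, 0, 5, 0)
    λ_10+ρ ↦ (0, 0, 0, 0, 2)
    λ_11+ρ ↦ (0, 1, 0, 5, 0)

Grouping the 11 weights by Ā_7-representative: 3 linkage classes.

[[1, 2, 5, 7], [3, 4, 8, 9, 11], [6, 10]]


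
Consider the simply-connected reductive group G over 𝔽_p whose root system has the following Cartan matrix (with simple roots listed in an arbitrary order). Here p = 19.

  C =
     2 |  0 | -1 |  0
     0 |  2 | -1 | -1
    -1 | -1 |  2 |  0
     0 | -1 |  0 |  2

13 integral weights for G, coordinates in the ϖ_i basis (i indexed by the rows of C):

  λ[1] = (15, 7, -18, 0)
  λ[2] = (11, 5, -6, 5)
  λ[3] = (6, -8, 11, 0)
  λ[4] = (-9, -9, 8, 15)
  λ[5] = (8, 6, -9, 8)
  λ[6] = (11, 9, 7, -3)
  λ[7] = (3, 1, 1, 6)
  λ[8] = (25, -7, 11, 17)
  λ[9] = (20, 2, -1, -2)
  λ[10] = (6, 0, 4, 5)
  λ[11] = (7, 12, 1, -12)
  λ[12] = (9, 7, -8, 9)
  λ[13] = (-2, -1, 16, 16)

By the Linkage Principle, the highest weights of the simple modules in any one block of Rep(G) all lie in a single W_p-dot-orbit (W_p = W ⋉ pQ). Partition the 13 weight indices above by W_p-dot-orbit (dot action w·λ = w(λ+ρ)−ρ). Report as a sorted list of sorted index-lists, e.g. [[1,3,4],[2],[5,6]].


Cartan matrix: type A_4 (|W|=120); un-permuting the 4 rows.

Each λ_j+ρ reduced to Ā_19; 4-tuples below use C's row order:

  λ_1+ρ ↦ (1, 1, 7, 8);  λ_2+ρ ↦ (7, 1, 5, 6);  λ_3+ρ ↦ (7, 1, 5, 6);  λ_4+ρ ↦ (1, 1, 7, 8);  λ_5+ρ ↦ (1, 1, 7, 8);  λ_6+ρ ↦ (1, 1, 7, 8);  λ_7+ρ ↦ (4, 2, 2, 7);  λ_8+ρ ↦ (7, 1, 5, 6);  λ_9+ρ ↦ (14, 0, 2, 2);  λ_10+ρ ↦ (7, 1, 5, 6);  λ_11+ρ ↦ (4, 2, 2, 7);  λ_12+ρ ↦ (1, 1, 7, 8);  λ_13+ρ ↦ (14, 0, 2, 2)

The 13 indices split into 4 linkage classes (same alcove rep ⇔ same W_19-dot-orbit):

[[1, 4, 5, 6, 12], [2, 3, 8, 10], [7, 11], [9, 13]]


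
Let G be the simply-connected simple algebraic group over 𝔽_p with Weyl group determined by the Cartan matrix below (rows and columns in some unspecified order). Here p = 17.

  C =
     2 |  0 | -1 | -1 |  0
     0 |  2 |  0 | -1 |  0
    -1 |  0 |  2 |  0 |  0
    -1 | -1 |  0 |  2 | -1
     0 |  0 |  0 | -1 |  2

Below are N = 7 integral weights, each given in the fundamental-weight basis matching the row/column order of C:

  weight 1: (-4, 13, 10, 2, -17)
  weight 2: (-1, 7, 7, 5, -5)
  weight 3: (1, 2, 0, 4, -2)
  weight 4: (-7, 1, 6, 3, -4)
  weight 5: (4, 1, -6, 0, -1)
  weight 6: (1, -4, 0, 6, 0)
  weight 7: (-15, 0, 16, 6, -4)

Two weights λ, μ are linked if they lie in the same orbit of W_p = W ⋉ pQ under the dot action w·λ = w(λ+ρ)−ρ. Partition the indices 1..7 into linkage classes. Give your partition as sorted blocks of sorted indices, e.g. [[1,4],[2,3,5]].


Root system D_5: the 5×5 matrix C matches after relabeling.

Each λ_j+ρ reduced to Ā_17; 5-tuples below use C's row order:

  λ_1+ρ ↦ (0, 2, 5, 1, 0);  λ_2+ρ ↦ (2, 3, 1, 4, 1);  λ_3+ρ ↦ (2, 3, 1, 4, 1);  λ_4+ρ ↦ (1, 3, 1, 0, 2);  λ_5+ρ ↦ (0, 2, 5, 1, 0);  λ_6+ρ ↦ (2, 3, 1, 4, 1);  λ_7+ρ ↦ (2, 3, 1, 4, 1)

3 distinct reps among the 7 weights ⇒ 3 W_17-linkage classes:

[[1, 5], [2, 3, 6, 7], [4]]


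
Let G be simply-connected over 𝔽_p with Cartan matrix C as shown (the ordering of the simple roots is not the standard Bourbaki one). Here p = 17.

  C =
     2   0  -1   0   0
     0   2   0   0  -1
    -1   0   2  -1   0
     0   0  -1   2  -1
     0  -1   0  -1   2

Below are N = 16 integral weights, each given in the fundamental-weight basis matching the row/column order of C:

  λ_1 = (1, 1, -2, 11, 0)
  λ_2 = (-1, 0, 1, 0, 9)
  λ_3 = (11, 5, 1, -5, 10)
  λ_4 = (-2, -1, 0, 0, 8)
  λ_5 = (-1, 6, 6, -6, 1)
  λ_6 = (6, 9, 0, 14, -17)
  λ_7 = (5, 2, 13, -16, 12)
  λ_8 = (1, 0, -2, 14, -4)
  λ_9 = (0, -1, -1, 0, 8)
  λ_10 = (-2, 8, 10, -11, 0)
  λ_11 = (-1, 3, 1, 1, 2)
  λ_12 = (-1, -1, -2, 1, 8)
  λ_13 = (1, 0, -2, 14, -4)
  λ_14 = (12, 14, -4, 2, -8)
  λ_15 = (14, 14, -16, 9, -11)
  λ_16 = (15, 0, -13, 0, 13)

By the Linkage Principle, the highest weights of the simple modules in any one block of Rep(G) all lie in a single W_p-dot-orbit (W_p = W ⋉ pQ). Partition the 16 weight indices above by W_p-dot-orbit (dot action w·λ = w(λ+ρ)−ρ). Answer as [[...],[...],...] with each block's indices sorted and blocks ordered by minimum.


C ↔ A_5 under row/col permutation; |W(A_5)| = 720.

Folding the 16 weights λ_j+ρ into Ā_17 (reps in the given 5-coord order):

  λ_1 → (1, 2, 1, 11, 1)
  λ_2 → (0, 1, 2, 1, 10)
  λ_3 → (0, 4, 2, 2, 3)
  λ_4 → (1, 0, 0, 1, 9)
  λ_5 → (0, 4, 2, 2, 3)
  λ_6 → (1, 0, 0, 1, 9)
  λ_7 → (1, 2, 1, 11, 1)
  λ_8 → (1, 2, 1, 11, 1)
  λ_9 → (1, 0, 0, 1, 9)
  λ_10 → (1, 0, 0, 1, 9)
  λ_11 → (0, 4, 2, 2, 3)
  λ_12 → (1, 0, 0, 1, 9)
  λ_13 → (1, 2, 1, 11, 1)
  λ_14 → (2, 4, 4, 3, 0)
  λ_15 → (0, 0, 0, 10, 5)
  λ_16 → (1, 2, 1, 11, 1)

Partition of {1..16} into 6 W_17-dot-orbits:

[[1, 7, 8, 13, 16], [2], [3, 5, 11], [4, 6, 9, 10, 12], [14], [15]]


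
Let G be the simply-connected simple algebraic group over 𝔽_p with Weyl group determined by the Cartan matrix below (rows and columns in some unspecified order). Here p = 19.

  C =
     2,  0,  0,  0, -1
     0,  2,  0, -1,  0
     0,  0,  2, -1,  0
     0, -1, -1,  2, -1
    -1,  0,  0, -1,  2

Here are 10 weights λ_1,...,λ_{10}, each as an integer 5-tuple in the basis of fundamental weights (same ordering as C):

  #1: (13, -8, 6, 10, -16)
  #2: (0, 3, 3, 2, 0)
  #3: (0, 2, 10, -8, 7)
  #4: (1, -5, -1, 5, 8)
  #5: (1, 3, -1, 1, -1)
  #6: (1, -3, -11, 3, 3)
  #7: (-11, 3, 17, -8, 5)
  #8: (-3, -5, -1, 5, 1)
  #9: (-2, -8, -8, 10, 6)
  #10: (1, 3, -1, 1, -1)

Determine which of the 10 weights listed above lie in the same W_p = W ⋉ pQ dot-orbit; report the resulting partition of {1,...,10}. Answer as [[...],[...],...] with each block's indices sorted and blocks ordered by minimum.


Root system D_5: the 5×5 matrix C matches after relabeling.

Folding the 10 weights λ_j+ρ into Ā_19 (reps in the given 5-coord order):

  λ_1+ρ ↦ (1, 4, 4, 3, 1);  λ_2+ρ ↦ (1, 4, 4, 3, 1);  λ_3+ρ ↦ (1, 4, 4, 3, 1);  λ_4+ρ ↦ (2, 4, 0, 2, 0);  λ_5+ρ ↦ (2, 4, 0, 2, 0);  λ_6+ρ ↦ (2, 4, 0, 2, 0);  λ_7+ρ ↦ (1, 4, 4, 3, 1);  λ_8+ρ ↦ (2, 4, 0, 2, 0);  λ_9+ρ ↦ (1, 4, 4, 3, 1);  λ_10+ρ ↦ (2, 4, 0, 2, 0)

These 10 weights hit 2 W_19-dot-orbits; sizes (5, 5):

[[1, 2, 3, 7, 9], [4, 5, 6, 8, 10]]


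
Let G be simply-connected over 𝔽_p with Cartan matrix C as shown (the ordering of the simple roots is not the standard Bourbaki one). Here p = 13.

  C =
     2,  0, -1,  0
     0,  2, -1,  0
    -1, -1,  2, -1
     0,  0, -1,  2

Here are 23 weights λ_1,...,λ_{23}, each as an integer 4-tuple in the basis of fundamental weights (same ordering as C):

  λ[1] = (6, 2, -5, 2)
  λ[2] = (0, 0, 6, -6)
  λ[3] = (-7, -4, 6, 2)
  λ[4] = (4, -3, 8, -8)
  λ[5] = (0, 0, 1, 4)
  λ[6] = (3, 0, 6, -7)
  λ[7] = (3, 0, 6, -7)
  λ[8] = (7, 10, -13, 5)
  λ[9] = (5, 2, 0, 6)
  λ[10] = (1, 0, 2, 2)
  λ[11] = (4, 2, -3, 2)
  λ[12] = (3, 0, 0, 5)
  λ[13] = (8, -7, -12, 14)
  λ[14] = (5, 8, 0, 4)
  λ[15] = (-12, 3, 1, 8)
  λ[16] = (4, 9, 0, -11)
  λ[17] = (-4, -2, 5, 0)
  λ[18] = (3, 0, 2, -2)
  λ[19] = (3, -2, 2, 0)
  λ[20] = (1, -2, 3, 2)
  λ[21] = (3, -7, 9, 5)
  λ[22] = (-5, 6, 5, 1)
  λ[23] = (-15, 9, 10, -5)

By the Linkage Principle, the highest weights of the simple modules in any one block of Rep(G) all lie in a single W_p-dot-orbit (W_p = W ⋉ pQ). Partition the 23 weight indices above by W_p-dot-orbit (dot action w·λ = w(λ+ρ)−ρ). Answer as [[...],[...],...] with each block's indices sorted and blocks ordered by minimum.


C ↔ D_4 under row/col permutation; |W(D_4)| = 192.

Each λ_j+ρ reduced to Ā_13; 4-tuples below use C's row order:

  λ_1 → (3, 1, 2, 1);  λ_2 → (1, 1, 2, 5);  λ_3 → (4, 1, 2, 1);  λ_4 → (4, 1, 1, 6);  λ_5 → (1, 1, 2, 5);  λ_6 → (4, 1, 1, 6);  λ_7 → (4, 1, 1, 6);  λ_8 → (4, 1, 1, 6);  λ_9 → (2, 1, 3, 3);  λ_10 → (2, 1, 3, 3);  λ_11 → (3, 1, 2, 1);  λ_12 → (4, 1, 1, 6);  λ_13 → (2, 5, 2, 0);  λ_14 → (2, 1, 3, 3);  λ_15 → (2, 5, 2, 0);  λ_16 → (4, 1, 2, 1);  λ_17 → (3, 1, 2, 1);  λ_18 → (4, 1, 2, 1);  λ_19 → (4, 1, 2, 1);  λ_20 → (2, 1, 3, 3);  λ_21 → (3, 1, 2, 1);  λ_22 → (2, 5, 2, 0);  λ_23 → (3, 1, 2, 1)

Grouping the 23 weights by Ā_13-representative: 6 linkage classes.

[[1, 11, 17, 21, 23], [2, 5], [3, 16, 18, 19], [4, 6, 7, 8, 12], [9, 10, 14, 20], [13, 15, 22]]


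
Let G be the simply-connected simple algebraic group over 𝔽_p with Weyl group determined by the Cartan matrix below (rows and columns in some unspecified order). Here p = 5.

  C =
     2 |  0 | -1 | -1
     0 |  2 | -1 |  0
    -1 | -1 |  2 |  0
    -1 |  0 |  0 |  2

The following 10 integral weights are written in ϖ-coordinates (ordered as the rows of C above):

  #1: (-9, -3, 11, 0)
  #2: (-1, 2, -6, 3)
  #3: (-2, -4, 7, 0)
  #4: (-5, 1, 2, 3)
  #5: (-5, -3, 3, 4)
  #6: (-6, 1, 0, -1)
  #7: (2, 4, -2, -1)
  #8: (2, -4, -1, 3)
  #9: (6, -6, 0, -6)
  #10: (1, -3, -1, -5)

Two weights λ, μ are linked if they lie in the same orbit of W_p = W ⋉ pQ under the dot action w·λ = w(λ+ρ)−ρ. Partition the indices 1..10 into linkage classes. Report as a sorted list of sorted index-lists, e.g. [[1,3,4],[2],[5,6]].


C ↔ A_4 under row/col permutation; |W(A_4)| = 120.

Folding the 10 weights λ_j+ρ into Ā_5 (reps in the given 4-coord order):

  [1] (0, 2, 1, 2) · [2] (2, 0, 2, 1) · [3] (2, 0, 2, 1) · [4] (3, 1, 1, 0) · [5] (2, 0, 2, 1) · [6] (2, 0, 2, 1) · [7] (0, 2, 1, 2) · [8] (0, 2, 1, 2) · [9] (2, 2, 0, 0) · [10] (2, 2, 0, 0)

4 distinct reps among the 10 weights ⇒ 4 W_5-linkage classes:

[[1, 7, 8], [2, 3, 5, 6], [4], [9, 10]]


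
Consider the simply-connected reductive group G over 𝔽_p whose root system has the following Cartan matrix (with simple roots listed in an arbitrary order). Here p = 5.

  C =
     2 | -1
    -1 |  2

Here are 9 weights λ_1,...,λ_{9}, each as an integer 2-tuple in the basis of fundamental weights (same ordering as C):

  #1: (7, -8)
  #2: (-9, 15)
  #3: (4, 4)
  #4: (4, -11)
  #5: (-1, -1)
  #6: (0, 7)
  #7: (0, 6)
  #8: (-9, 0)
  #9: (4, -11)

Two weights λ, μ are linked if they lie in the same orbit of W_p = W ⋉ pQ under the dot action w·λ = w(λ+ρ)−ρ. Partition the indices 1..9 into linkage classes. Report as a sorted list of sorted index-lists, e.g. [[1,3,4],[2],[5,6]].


Dynkin diagram of C (from the 2 off-diagonal −1 entries): A_2.

W_5-reps of the 9 weights in Ā_5 (same 2-coord order as C):

    λ_1+ρ ↦ (2, 2)
    λ_2+ρ ↦ (2, 2)
    λ_3+ρ ↦ (0, 0)
    λ_4+ρ ↦ (0, 0)
    λ_5+ρ ↦ (0, 0)
    λ_6+ρ ↦ (3, 1)
    λ_7+ρ ↦ (2, 2)
    λ_8+ρ ↦ (2, 2)
    λ_9+ρ ↦ (0, 0)

3 distinct reps among the 9 weights ⇒ 3 W_5-linkage classes:

[[1, 2, 7, 8], [3, 4, 5, 9], [6]]


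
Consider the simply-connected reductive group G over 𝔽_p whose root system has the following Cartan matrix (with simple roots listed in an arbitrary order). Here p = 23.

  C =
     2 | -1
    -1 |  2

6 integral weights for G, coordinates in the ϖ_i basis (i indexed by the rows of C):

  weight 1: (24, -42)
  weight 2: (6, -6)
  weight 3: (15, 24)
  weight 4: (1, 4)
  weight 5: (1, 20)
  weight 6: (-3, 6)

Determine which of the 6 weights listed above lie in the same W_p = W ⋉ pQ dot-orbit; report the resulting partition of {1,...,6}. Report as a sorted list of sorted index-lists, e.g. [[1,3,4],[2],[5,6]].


Cartan matrix: type A_2 (|W|=6); un-permuting the 2 rows.

Each λ_j+ρ reduced to Ā_23; 2-tuples below use C's row order:

    λ_1 → (2, 5)
    λ_2 → (2, 5)
    λ_3 → (2, 5)
    λ_4 → (2, 5)
    λ_5 → (2, 21)
    λ_6 → (2, 5)

The 6 indices split into 2 linkage classes (same alcove rep ⇔ same W_23-dot-orbit):

[[1, 2, 3, 4, 6], [5]]


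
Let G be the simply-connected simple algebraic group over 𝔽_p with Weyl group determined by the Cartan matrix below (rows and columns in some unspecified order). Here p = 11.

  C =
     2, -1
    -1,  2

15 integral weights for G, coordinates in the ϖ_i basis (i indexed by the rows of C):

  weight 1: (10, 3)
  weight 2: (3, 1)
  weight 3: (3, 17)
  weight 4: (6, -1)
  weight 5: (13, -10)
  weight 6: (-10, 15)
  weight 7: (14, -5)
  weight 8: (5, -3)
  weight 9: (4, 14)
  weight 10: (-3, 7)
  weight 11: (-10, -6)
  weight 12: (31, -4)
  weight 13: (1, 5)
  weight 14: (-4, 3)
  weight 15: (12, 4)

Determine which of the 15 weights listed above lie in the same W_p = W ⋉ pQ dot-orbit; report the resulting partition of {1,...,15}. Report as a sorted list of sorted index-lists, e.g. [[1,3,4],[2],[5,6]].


A_2 Cartan matrix, 2 simple roots permuted; ρ=(1,1).

λ_j+ρ reflected into Ā_11 (⟨·,θ^∨⟩≤11); 2-tuples as given:

    λ_1 → (7, 0)
    λ_2 → (4, 2)
    λ_3 → (7, 0)
    λ_4 → (7, 0)
    λ_5 → (2, 6)
    λ_6 → (4, 2)
    λ_7 → (7, 0)
    λ_8 → (4, 2)
    λ_9 → (4, 2)
    λ_10 → (2, 6)
    λ_11 → (2, 6)
    λ_12 → (3, 1)
    λ_13 → (2, 6)
    λ_14 → (3, 1)
    λ_15 → (4, 2)

These 15 weights hit 4 W_11-dot-orbits; sizes (4, 5, 4, 2):

[[1, 3, 4, 7], [2, 6, 8, 9, 15], [5, 10, 11, 13], [12, 14]]


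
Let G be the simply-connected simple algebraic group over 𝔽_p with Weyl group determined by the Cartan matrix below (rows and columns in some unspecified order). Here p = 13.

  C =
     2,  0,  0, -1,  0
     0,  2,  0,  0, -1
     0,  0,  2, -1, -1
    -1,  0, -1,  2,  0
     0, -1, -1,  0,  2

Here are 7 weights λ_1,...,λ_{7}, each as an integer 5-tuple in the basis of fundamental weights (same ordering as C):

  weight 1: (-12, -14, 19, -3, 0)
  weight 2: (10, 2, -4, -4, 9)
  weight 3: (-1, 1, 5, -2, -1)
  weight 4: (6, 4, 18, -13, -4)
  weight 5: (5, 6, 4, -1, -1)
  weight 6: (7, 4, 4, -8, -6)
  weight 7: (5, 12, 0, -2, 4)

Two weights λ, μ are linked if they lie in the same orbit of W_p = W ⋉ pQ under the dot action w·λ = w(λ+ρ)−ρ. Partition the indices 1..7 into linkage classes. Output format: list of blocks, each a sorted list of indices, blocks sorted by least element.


Type A_5, rank 5, |W|=720; reorder rows/cols to standard.

Ā_13 reps of the 7 weights (A_5, coords as presented):

  λ_1+ρ ↦ (1, 2, 5, 0, 0)
  λ_2+ρ ↦ (0, 2, 3, 3, 2)
  λ_3+ρ ↦ (1, 2, 5, 0, 0)
  λ_4+ρ ↦ (2, 2, 1, 4, 3)
  λ_5+ρ ↦ (1, 2, 5, 0, 0)
  λ_6+ρ ↦ (1, 2, 5, 0, 0)
  λ_7+ρ ↦ (1, 2, 5, 0, 0)

Grouping the 7 weights by Ā_13-representative: 3 linkage classes.

[[1, 3, 5, 6, 7], [2], [4]]


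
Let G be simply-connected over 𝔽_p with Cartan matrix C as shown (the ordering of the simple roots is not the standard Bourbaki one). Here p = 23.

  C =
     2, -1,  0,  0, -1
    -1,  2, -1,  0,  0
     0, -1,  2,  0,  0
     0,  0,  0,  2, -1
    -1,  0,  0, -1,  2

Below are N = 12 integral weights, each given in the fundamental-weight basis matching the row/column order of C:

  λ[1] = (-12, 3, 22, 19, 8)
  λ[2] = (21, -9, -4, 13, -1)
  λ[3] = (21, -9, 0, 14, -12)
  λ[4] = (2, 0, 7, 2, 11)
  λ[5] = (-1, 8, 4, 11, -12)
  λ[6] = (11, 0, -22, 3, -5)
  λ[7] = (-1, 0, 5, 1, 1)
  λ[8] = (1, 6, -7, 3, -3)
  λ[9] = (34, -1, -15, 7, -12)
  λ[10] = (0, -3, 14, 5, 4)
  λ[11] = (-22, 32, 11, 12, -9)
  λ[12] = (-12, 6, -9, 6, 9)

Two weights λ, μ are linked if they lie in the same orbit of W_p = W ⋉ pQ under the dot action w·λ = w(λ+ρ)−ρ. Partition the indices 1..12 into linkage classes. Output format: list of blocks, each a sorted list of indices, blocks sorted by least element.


Type A_5, rank 5, |W|=720; reorder rows/cols to standard.

Alcove-folded reps (p=23, 12 weights, presented ϖ-order):

    [1] (0, 1, 6, 2, 2)
    [2] (9, 2, 3, 1, 0)
    [3] (3, 1, 4, 1, 11)
    [4] (3, 1, 4, 1, 11)
    [5] (9, 2, 3, 1, 0)
    [6] (4, 8, 1, 8, 0)
    [7] (0, 1, 6, 2, 2)
    [8] (0, 1, 6, 2, 2)
    [9] (9, 2, 3, 1, 0)
    [10] (1, 1, 11, 4, 4)
    [11] (1, 6, 4, 5, 1)
    [12] (1, 6, 4, 5, 1)

6 distinct reps among the 12 weights ⇒ 6 W_23-linkage classes:

[[1, 7, 8], [2, 5, 9], [3, 4], [6], [10], [11, 12]]


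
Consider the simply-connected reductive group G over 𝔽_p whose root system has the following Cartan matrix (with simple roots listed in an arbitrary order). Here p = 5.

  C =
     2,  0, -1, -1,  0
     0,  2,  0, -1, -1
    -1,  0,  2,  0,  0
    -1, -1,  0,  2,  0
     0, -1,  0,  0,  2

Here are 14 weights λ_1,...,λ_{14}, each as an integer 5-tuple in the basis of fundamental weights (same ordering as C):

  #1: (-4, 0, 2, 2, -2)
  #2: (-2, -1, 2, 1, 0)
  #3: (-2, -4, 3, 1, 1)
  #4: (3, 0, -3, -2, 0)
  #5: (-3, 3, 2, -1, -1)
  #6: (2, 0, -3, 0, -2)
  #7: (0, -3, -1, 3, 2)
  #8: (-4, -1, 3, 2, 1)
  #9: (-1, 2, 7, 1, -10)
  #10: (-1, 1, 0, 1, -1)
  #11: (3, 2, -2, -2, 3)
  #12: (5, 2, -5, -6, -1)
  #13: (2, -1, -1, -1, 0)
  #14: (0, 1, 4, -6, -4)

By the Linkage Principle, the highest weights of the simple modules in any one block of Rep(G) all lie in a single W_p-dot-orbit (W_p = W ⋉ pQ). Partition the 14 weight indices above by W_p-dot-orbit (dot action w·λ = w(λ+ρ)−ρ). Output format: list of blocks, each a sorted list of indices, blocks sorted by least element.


Type A_5, rank 5, |W|=720; reorder rows/cols to standard.

Folding the 14 weights λ_j+ρ into Ā_5 (reps in the given 5-coord order):

  [1] (3, 0, 0, 0, 1);  [2] (1, 0, 2, 1, 1);  [3] (1, 0, 2, 1, 1);  [4] (1, 0, 2, 1, 1);  [5] (0, 2, 1, 2, 0);  [6] (1, 0, 2, 1, 1);  [7] (0, 2, 1, 2, 0);  [8] (3, 0, 0, 0, 1);  [9] (3, 0, 0, 0, 1);  [10] (0, 2, 1, 2, 0);  [11] (1, 0, 2, 1, 1);  [12] (3, 0, 0, 0, 1);  [13] (3, 0, 0, 0, 1);  [14] (0, 2, 1, 2, 0)

3 distinct reps among the 14 weights ⇒ 3 W_5-linkage classes:

[[1, 8, 9, 12, 13], [2, 3, 4, 6, 11], [5, 7, 10, 14]]


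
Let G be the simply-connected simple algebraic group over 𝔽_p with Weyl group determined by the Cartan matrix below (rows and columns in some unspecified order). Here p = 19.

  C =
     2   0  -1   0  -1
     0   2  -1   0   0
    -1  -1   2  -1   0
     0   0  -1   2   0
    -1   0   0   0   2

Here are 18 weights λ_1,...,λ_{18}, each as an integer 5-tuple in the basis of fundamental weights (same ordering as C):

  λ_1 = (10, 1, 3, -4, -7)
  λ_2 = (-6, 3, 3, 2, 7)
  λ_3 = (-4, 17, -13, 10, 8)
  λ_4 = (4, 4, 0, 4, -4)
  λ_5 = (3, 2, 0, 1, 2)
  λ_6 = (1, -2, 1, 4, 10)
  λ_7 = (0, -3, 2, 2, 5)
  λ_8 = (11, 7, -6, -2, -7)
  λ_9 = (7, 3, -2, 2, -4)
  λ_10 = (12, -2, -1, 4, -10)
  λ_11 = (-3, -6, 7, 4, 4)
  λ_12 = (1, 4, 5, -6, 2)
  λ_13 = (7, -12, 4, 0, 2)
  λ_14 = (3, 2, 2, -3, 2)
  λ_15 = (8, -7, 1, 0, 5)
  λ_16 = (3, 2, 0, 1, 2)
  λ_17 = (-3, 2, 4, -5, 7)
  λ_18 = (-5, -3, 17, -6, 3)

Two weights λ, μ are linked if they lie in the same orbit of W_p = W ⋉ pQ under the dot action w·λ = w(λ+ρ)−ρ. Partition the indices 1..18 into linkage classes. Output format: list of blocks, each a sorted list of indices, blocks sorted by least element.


Type D_5, rank 5, |W|=1920; reorder rows/cols to standard.

W_19-reps of the 18 weights in Ā_19 (same 5-coord order as C):

  [1] (1, 2, 1, 3, 6) · [2] (4, 3, 1, 2, 3) · [3] (1, 2, 1, 3, 6) · [4] (2, 5, 1, 5, 3) · [5] (4, 3, 1, 2, 3) · [6] (1, 0, 1, 4, 9) · [7] (1, 2, 1, 3, 6) · [8] (0, 2, 1, 5, 6) · [9] (4, 3, 1, 2, 3) · [10] (1, 0, 1, 4, 9) · [11] (2, 5, 1, 5, 3) · [12] (2, 5, 1, 5, 3) · [13] (2, 5, 1, 5, 3) · [14] (4, 3, 1, 2, 3) · [15] (1, 2, 1, 3, 6) · [16] (4, 3, 1, 2, 3) · [17] (1, 2, 1, 3, 6) · [18] (0, 2, 1, 5, 6)

Grouping the 18 weights by Ā_19-representative: 5 linkage classes.

[[1, 3, 7, 15, 17], [2, 5, 9, 14, 16], [4, 11, 12, 13], [6, 10], [8, 18]]


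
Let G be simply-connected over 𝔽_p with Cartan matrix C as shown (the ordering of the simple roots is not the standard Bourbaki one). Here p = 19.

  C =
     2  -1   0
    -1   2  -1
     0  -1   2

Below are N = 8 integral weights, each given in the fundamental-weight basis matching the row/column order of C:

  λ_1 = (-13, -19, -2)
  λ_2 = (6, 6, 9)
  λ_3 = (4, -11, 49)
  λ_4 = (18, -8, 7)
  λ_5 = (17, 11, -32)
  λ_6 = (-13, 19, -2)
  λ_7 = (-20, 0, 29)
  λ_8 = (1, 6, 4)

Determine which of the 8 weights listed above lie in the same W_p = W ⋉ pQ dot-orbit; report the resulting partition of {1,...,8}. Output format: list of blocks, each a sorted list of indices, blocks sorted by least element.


Root system A_3: the 3×3 matrix C matches after relabeling.

Each λ_j+ρ reduced to Ā_19; 3-tuples below use C's row order:

    λ_1+ρ ↦ (11, 7, 0)
    λ_2+ρ ↦ (2, 7, 5)
    λ_3+ρ ↦ (2, 7, 5)
    λ_4+ρ ↦ (11, 7, 0)
    λ_5+ρ ↦ (11, 7, 0)
    λ_6+ρ ↦ (11, 7, 0)
    λ_7+ρ ↦ (11, 7, 0)
    λ_8+ρ ↦ (2, 7, 5)

Linkage partition of the 8 weights (2 classes, p=19):

[[1, 4, 5, 6, 7], [2, 3, 8]]


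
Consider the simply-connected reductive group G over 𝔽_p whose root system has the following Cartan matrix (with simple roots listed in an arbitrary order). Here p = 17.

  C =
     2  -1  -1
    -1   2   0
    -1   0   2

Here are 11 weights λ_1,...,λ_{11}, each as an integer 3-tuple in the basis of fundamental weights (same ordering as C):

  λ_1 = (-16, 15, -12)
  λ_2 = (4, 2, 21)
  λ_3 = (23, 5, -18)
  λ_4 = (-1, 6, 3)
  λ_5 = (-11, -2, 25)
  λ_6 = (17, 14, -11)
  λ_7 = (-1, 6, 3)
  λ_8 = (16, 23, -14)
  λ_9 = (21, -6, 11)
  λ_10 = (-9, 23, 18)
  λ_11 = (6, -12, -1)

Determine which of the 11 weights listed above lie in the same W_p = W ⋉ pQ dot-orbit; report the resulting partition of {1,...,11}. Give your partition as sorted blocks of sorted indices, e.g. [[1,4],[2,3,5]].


C ↔ A_3 under row/col permutation; |W(A_3)| = 24.

Each λ_j+ρ reduced to Ā_17; 3-tuples below use C's row order:

    λ_1+ρ ↦ (1, 1, 6)
    λ_2+ρ ↦ (5, 5, 4)
    λ_3+ρ ↦ (0, 7, 4)
    λ_4+ρ ↦ (0, 7, 4)
    λ_5+ρ ↦ (1, 1, 6)
    λ_6+ρ ↦ (1, 1, 6)
    λ_7+ρ ↦ (0, 7, 4)
    λ_8+ρ ↦ (0, 7, 4)
    λ_9+ρ ↦ (0, 12, 5)
    λ_10+ρ ↦ (1, 1, 6)
    λ_11+ρ ↦ (0, 7, 4)

The 11 indices split into 4 linkage classes (same alcove rep ⇔ same W_17-dot-orbit):

[[1, 5, 6, 10], [2], [3, 4, 7, 8, 11], [9]]


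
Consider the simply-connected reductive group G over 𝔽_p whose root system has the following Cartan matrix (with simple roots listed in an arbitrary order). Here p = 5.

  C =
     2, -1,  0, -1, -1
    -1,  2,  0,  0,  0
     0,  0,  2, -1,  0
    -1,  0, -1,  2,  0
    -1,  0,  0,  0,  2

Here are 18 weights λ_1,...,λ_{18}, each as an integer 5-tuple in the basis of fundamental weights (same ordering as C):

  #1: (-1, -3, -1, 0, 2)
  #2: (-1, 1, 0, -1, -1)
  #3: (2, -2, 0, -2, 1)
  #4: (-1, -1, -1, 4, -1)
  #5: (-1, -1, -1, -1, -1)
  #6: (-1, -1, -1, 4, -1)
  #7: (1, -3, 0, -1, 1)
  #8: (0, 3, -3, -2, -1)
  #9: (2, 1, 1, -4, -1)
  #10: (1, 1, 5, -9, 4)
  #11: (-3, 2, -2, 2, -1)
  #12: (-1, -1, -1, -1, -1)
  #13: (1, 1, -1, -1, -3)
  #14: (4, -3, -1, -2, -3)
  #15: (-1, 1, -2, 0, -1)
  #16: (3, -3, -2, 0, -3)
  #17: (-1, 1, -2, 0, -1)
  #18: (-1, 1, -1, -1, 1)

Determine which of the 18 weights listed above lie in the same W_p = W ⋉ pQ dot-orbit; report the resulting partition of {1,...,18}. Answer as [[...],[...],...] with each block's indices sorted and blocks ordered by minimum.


Dynkin diagram of C (from the 8 off-diagonal −1 entries): D_5.

Ā_5 reps of the 18 weights (D_5, coords as presented):

  1: (1, 0, 1, 0, 1) · 2: (0, 2, 1, 0, 0) · 3: (0, 1, 1, 0, 2) · 4: (0, 0, 0, 0, 0) · 5: (0, 0, 0, 0, 0) · 6: (0, 0, 0, 0, 0) · 7: (0, 2, 1, 0, 2) · 8: (0, 2, 1, 0, 2) · 9: (0, 2, 1, 0, 0) · 10: (0, 1, 1, 0, 2) · 11: (0, 1, 1, 0, 2) · 12: (0, 0, 0, 0, 0) · 13: (0, 2, 0, 0, 2) · 14: (0, 2, 1, 0, 2) · 15: (0, 2, 1, 0, 0) · 16: (0, 2, 1, 0, 2) · 17: (0, 2, 1, 0, 0) · 18: (0, 2, 0, 0, 2)

Linkage partition of the 18 weights (6 classes, p=5):

[[1], [2, 9, 15, 17], [3, 10, 11], [4, 5, 6, 12], [7, 8, 14, 16], [13, 18]]


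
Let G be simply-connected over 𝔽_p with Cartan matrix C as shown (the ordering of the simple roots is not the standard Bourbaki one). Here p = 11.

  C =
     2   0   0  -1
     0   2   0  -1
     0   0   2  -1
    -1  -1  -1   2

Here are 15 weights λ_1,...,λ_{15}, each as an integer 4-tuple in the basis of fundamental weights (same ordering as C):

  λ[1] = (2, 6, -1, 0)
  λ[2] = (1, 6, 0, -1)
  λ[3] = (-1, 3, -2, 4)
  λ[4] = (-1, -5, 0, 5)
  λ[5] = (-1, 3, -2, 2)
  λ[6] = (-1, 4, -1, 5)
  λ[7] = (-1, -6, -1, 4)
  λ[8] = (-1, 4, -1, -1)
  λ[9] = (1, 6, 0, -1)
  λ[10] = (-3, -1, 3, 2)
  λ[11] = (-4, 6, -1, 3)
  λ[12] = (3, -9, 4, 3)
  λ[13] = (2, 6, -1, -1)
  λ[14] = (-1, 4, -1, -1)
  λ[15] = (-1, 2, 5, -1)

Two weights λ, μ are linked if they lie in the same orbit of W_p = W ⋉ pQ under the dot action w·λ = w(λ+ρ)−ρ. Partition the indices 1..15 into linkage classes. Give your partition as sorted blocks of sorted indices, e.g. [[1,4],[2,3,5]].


Dynkin diagram of C (from the 6 off-diagonal −1 entries): D_4.

Ā_11 reps of the 15 weights (D_4, coords as presented):

  λ_1+ρ ↦ (3, 7, 0, 0)
  λ_2+ρ ↦ (2, 7, 1, 0)
  λ_3+ρ ↦ (0, 4, 1, 2)
  λ_4+ρ ↦ (0, 4, 1, 2)
  λ_5+ρ ↦ (0, 4, 1, 2)
  λ_6+ρ ↦ (0, 5, 0, 0)
  λ_7+ρ ↦ (0, 5, 0, 0)
  λ_8+ρ ↦ (0, 5, 0, 0)
  λ_9+ρ ↦ (2, 7, 1, 0)
  λ_10+ρ ↦ (2, 0, 4, 1)
  λ_11+ρ ↦ (3, 7, 0, 0)
  λ_12+ρ ↦ (0, 4, 1, 2)
  λ_13+ρ ↦ (3, 7, 0, 0)
  λ_14+ρ ↦ (0, 5, 0, 0)
  λ_15+ρ ↦ (0, 3, 6, 0)

These 15 weights hit 6 W_11-dot-orbits; sizes (3, 2, 4, 4, 1, 1):

[[1, 11, 13], [2, 9], [3, 4, 5, 12], [6, 7, 8, 14], [10], [15]]


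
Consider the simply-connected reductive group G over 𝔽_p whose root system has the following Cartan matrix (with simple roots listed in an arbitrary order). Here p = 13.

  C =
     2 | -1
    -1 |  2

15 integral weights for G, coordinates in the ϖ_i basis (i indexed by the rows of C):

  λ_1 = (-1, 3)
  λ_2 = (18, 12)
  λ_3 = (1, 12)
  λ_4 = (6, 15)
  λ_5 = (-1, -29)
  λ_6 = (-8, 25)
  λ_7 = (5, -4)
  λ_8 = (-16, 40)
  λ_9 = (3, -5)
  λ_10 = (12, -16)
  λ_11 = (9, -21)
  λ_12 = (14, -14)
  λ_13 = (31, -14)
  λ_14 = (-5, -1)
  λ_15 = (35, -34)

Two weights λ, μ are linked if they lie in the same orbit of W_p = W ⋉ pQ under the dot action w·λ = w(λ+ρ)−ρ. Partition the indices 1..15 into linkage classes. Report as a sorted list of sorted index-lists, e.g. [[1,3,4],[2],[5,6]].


Cartan matrix: type A_2 (|W|=6); un-permuting the 2 rows.

Folding the 15 weights λ_j+ρ into Ā_13 (reps in the given 2-coord order):

  1: (0, 4)
  2: (6, 0)
  3: (0, 11)
  4: (3, 3)
  5: (0, 11)
  6: (6, 0)
  7: (3, 3)
  8: (0, 11)
  9: (0, 4)
  10: (0, 11)
  11: (3, 3)
  12: (0, 11)
  13: (6, 0)
  14: (0, 4)
  15: (3, 3)

Linkage partition of the 15 weights (4 classes, p=13):

[[1, 9, 14], [2, 6, 13], [3, 5, 8, 10, 12], [4, 7, 11, 15]]


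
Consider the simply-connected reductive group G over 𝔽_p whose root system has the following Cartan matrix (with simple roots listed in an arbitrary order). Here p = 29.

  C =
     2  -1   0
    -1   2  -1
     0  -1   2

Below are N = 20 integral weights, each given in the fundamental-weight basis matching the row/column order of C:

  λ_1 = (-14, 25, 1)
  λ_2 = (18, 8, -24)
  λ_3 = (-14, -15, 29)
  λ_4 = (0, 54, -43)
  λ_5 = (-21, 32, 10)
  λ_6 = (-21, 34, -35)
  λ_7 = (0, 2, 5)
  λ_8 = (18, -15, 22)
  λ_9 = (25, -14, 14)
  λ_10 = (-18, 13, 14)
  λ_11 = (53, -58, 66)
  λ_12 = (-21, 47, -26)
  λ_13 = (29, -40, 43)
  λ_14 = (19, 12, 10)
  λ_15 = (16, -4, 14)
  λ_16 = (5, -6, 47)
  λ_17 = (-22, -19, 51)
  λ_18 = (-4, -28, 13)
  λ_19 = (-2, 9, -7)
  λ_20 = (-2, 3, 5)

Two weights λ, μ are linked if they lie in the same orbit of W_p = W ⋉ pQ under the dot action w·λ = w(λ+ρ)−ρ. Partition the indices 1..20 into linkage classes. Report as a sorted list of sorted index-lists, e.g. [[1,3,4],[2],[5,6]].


A_3 Cartan matrix, 3 simple roots permuted; ρ=(1,1,1).

Each λ_j+ρ reduced to Ā_29; 3-tuples below use C's row order:

  [1] (13, 13, 2);  [2] (5, 14, 9);  [3] (13, 13, 2);  [4] (13, 13, 2);  [5] (5, 9, 4);  [6] (5, 14, 9);  [7] (1, 3, 6);  [8] (5, 14, 9);  [9] (13, 13, 2);  [10] (14, 3, 12);  [11] (1, 3, 6);  [12] (1, 3, 6);  [13] (5, 14, 9);  [14] (5, 9, 4);  [15] (14, 3, 12);  [16] (5, 14, 9);  [17] (5, 6, 10);  [18] (13, 13, 2);  [19] (1, 3, 6);  [20] (1, 3, 6)

Partition of {1..20} into 6 W_29-dot-orbits:

[[1, 3, 4, 9, 18], [2, 6, 8, 13, 16], [5, 14], [7, 11, 12, 19, 20], [10, 15], [17]]


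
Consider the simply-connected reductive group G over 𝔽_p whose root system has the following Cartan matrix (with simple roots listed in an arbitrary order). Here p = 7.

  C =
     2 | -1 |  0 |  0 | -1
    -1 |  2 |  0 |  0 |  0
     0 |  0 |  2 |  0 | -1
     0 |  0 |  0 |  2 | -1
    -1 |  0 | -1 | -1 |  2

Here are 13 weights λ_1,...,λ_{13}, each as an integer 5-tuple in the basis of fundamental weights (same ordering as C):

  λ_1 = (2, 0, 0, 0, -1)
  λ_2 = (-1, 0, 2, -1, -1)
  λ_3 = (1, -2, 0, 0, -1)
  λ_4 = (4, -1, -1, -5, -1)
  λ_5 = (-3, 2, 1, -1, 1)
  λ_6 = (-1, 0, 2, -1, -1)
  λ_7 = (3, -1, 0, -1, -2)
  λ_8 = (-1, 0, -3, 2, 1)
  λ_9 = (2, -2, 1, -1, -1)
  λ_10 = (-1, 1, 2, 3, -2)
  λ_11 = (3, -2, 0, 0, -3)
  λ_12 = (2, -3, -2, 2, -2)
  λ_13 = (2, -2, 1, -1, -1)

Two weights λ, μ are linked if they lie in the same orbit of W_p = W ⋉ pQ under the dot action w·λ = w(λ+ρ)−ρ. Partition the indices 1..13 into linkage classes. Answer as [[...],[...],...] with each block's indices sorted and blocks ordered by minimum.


Cartan matrix: type D_5 (|W|=1920); un-permuting the 5 rows.

Ā_7 reps of the 13 weights (D_5, coords as presented):

  λ_1 → (1, 1, 1, 1, 0);  λ_2 → (0, 1, 3, 0, 0);  λ_3 → (1, 1, 1, 1, 0);  λ_4 → (1, 0, 4, 0, 0);  λ_5 → (2, 1, 2, 0, 0);  λ_6 → (0, 1, 3, 0, 0);  λ_7 → (3, 0, 0, 1, 0);  λ_8 → (0, 1, 2, 3, 0);  λ_9 → (2, 1, 2, 0, 0);  λ_10 → (0, 1, 2, 3, 0);  λ_11 → (1, 1, 1, 1, 0);  λ_12 → (1, 1, 1, 1, 0);  λ_13 → (2, 1, 2, 0, 0)

Grouping the 13 weights by Ā_7-representative: 6 linkage classes.

[[1, 3, 11, 12], [2, 6], [4], [5, 9, 13], [7], [8, 10]]
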